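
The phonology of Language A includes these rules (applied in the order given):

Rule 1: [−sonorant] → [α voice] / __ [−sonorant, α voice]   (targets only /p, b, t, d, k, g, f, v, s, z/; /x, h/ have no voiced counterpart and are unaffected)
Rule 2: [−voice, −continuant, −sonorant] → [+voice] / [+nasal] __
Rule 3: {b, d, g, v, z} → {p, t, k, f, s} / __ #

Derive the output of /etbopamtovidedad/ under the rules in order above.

Rule 1 (regressive voicing assimilation): /t/ precedes the voiced obstruent /b/, so it voices to [d] by assimilation. /etbopamtovidedad/ → edbopamtovidedad.
Rule 2 (post-nasal voicing): /t/ is a voiceless stop immediately after the nasal /m/, so it voices to [d]. /edbopamtovidedad/ → edbopamdovidedad.
Rule 3 (final devoicing): /d/ is a voiced obstruent in word-final position, so it devoices to [t]. /edbopamdovidedad/ → edbopamdovidedat.

edbopamdovidedat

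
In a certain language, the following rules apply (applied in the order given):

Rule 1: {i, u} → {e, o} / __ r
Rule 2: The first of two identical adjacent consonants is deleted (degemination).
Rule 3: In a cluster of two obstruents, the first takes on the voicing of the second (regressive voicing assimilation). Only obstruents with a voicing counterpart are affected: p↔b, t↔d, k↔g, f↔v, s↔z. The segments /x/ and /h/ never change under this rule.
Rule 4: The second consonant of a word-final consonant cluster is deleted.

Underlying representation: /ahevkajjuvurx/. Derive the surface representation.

ahefkajuvor

Rule 1 (pre-rhotic lowering): /u/ is a high vowel immediately before /r/, so it lowers to [o]. /ahevkajjuvurx/ → ahevkajjuvorx.
Rule 2 (degemination): /jj/ is a geminate; the first /j/ deletes. /ahevkajjuvorx/ → ahevkajuvorx.
Rule 3 (regressive voicing assimilation): /v/ precedes the voiceless obstruent /k/, so it devoices to [f] by assimilation. /ahevkajuvorx/ → ahefkajuvorx.
Rule 4 (final cluster simplification): /x/ is the second consonant of a word-final cluster /rx/, so it deletes. /ahefkajuvorx/ → ahefkajuvor.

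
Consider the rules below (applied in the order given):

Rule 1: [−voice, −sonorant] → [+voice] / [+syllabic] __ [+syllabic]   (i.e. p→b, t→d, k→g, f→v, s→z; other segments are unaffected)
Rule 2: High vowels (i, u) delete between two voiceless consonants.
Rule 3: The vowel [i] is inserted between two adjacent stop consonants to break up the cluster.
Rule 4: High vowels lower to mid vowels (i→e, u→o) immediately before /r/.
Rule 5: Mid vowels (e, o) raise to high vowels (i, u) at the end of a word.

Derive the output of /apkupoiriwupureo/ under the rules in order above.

Rule 1 (intervocalic voicing): /p/ is a voiceless obstruent between vowels /u/ and /o/, so it voices to [b]. /p/ is a voiceless obstruent between vowels /u/ and /u/, so it voices to [b]. /apkupoiriwupureo/ → apkuboiriwubureo.
Rule 2 (high vowel syncope): no segment meets the environment; /apkuboiriwubureo/ is unchanged.
Rule 3 (stop-cluster i-epenthesis): /p/ and /k/ form a stop–stop cluster, so [i] is inserted between them. /apkuboiriwubureo/ → apikuboiriwubureo.
Rule 4 (pre-rhotic lowering): /i/ is a high vowel immediately before /r/, so it lowers to [e]. /u/ is a high vowel immediately before /r/, so it lowers to [o]. /apikuboiriwubureo/ → apikuboeriwuboreo.
Rule 5 (final vowel raising): /o/ is a mid vowel in word-final position, so it raises to [u]. /apikuboeriwuboreo/ → apikuboeriwuboreu.

apikuboeriwuboreu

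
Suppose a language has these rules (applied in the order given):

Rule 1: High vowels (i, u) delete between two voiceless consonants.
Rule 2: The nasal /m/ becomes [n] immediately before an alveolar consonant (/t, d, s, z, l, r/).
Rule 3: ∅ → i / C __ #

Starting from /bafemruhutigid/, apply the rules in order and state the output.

Rule 1 (high vowel syncope): /u/ is a high vowel flanked by voiceless consonants /h/ and /t/, so it deletes. /bafemruhutigid/ → bafemruhtigid.
Rule 2 (nasal place assimilation): /m/ precedes the alveolar consonant /r/, so it assimilates in place to [n]. /bafemruhtigid/ → bafenruhtigid.
Rule 3 (final i-epenthesis): the form ends in the consonant /d/, so [i] is inserted word-finally. /bafenruhtigid/ → bafenruhtigidi.

bafenruhtigidi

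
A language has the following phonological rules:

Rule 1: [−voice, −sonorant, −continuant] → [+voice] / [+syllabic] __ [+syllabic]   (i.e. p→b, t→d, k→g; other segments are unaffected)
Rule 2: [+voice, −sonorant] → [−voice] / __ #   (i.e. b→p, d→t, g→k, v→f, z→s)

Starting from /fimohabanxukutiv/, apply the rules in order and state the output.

fimohabanxugudif

Rule 1 (intervocalic voicing): /k/ is a voiceless stop between vowels /u/ and /u/, so it voices to [g]. /t/ is a voiceless stop between vowels /u/ and /i/, so it voices to [d]. /fimohabanxukutiv/ → fimohabanxugudiv.
Rule 2 (final devoicing): /v/ is a voiced obstruent in word-final position, so it devoices to [f]. /fimohabanxugudiv/ → fimohabanxugudif.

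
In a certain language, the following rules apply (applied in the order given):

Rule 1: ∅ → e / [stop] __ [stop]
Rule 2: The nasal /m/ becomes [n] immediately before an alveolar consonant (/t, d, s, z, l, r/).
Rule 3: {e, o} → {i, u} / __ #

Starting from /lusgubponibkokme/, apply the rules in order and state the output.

Rule 1 (stop-cluster e-epenthesis): /b/ and /p/ form a stop–stop cluster, so [e] is inserted between them. /b/ and /k/ form a stop–stop cluster, so [e] is inserted between them. /lusgubponibkokme/ → lusgubeponibekokme.
Rule 2 (nasal place assimilation): no segment meets the environment; /lusgubeponibekokme/ is unchanged.
Rule 3 (final vowel raising): /e/ is a mid vowel in word-final position, so it raises to [i]. /lusgubeponibekokme/ → lusgubeponibekokmi.

lusgubeponibekokmi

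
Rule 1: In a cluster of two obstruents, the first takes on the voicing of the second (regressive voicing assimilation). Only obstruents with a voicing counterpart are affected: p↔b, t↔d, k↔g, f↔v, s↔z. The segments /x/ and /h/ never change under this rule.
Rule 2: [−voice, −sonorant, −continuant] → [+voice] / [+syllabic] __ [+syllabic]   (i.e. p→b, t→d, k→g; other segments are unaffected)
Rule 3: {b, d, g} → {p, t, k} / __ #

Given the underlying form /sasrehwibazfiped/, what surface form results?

Rule 1 (regressive voicing assimilation): /z/ precedes the voiceless obstruent /f/, so it devoices to [s] by assimilation. /sasrehwibazfiped/ → sasrehwibasfiped.
Rule 2 (intervocalic voicing): /p/ is a voiceless stop between vowels /i/ and /e/, so it voices to [b]. /sasrehwibasfiped/ → sasrehwibasfibed.
Rule 3 (final devoicing): /d/ is a voiced stop in word-final position, so it devoices to [t]. /sasrehwibasfibed/ → sasrehwibasfibet.

sasrehwibasfibet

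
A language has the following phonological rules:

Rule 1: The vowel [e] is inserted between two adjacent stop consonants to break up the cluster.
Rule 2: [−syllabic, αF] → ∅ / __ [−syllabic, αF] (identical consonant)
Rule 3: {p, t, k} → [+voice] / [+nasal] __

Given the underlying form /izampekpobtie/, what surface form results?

Rule 1 (stop-cluster e-epenthesis): /k/ and /p/ form a stop–stop cluster, so [e] is inserted between them. /b/ and /t/ form a stop–stop cluster, so [e] is inserted between them. /izampekpobtie/ → izampekepobetie.
Rule 2 (degemination): no segment meets the environment; /izampekepobetie/ is unchanged.
Rule 3 (post-nasal voicing): /p/ is a voiceless stop immediately after the nasal /m/, so it voices to [b]. /izampekepobetie/ → izambekepobetie.

izambekepobetie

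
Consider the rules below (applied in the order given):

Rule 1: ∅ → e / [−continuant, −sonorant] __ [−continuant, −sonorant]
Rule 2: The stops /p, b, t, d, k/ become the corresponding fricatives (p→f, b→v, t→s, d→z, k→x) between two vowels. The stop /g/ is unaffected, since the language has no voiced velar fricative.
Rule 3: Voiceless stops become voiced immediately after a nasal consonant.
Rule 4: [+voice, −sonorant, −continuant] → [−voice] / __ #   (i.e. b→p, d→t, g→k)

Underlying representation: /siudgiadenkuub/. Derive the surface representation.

siuzegiazenguup

Rule 1 (stop-cluster e-epenthesis): /d/ and /g/ form a stop–stop cluster, so [e] is inserted between them. /siudgiadenkuub/ → siudegiadenkuub.
Rule 2 (intervocalic spirantization): /d/ is a stop between vowels /u/ and /e/, so it spirantizes to the fricative [z]. /d/ is a stop between vowels /a/ and /e/, so it spirantizes to the fricative [z]. /siudegiadenkuub/ → siuzegiazenkuub.
Rule 3 (post-nasal voicing): /k/ is a voiceless stop immediately after the nasal /n/, so it voices to [g]. /siuzegiazenkuub/ → siuzegiazenguub.
Rule 4 (final devoicing): /b/ is a voiced stop in word-final position, so it devoices to [p]. /siuzegiazenguub/ → siuzegiazenguup.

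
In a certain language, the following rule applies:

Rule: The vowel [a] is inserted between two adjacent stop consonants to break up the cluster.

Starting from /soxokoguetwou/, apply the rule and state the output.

No segment of /soxokoguetwou/ meets the structural description of the rule, so the form surfaces unchanged.

soxokoguetwou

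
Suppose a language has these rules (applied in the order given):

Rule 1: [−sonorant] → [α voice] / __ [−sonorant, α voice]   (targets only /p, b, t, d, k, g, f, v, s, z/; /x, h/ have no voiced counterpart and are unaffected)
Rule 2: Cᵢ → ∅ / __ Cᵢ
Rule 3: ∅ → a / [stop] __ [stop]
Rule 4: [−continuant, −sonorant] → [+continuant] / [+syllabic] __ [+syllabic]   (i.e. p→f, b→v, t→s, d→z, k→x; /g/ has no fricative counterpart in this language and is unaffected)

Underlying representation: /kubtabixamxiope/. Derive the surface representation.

kufasavixamxiofe

Rule 1 (regressive voicing assimilation): /b/ precedes the voiceless obstruent /t/, so it devoices to [p] by assimilation. /kubtabixamxiope/ → kuptabixamxiope.
Rule 2 (degemination): no segment meets the environment; /kuptabixamxiope/ is unchanged.
Rule 3 (stop-cluster a-epenthesis): /p/ and /t/ form a stop–stop cluster, so [a] is inserted between them. /kuptabixamxiope/ → kupatabixamxiope.
Rule 4 (intervocalic spirantization): /p/ is a stop between vowels /u/ and /a/, so it spirantizes to the fricative [f]. /t/ is a stop between vowels /a/ and /a/, so it spirantizes to the fricative [s]. /b/ is a stop between vowels /a/ and /i/, so it spirantizes to the fricative [v]. /p/ is a stop between vowels /o/ and /e/, so it spirantizes to the fricative [f]. /kupatabixamxiope/ → kufasavixamxiofe.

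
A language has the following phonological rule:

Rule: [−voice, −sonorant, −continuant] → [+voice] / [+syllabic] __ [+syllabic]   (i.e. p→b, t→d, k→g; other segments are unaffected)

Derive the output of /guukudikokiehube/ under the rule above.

/k/ is a voiceless stop between vowels /u/ and /u/, so it voices to [g].
/k/ is a voiceless stop between vowels /i/ and /o/, so it voices to [g].
/k/ is a voiceless stop between vowels /o/ and /i/, so it voices to [g].
Surface form: [guugudigogiehube].

guugudigogiehube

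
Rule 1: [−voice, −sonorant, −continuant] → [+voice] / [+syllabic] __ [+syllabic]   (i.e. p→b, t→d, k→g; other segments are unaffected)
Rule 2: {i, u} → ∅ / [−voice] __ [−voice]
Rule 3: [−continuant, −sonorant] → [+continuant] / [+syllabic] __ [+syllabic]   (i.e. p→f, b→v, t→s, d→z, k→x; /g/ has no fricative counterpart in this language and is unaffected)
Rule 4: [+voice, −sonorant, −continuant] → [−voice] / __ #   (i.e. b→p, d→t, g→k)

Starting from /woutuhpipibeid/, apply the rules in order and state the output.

Rule 1 (intervocalic voicing): /t/ is a voiceless stop between vowels /u/ and /u/, so it voices to [d]. /p/ is a voiceless stop between vowels /i/ and /i/, so it voices to [b]. /woutuhpipibeid/ → wouduhpibibeid.
Rule 2 (high vowel syncope): no segment meets the environment; /wouduhpibibeid/ is unchanged.
Rule 3 (intervocalic spirantization): /d/ is a stop between vowels /u/ and /u/, so it spirantizes to the fricative [z]. /b/ is a stop between vowels /i/ and /i/, so it spirantizes to the fricative [v]. /b/ is a stop between vowels /i/ and /e/, so it spirantizes to the fricative [v]. /wouduhpibibeid/ → wouzuhpiviveid.
Rule 4 (final devoicing): /d/ is a voiced stop in word-final position, so it devoices to [t]. /wouzuhpiviveid/ → wouzuhpiviveit.

wouzuhpiviveit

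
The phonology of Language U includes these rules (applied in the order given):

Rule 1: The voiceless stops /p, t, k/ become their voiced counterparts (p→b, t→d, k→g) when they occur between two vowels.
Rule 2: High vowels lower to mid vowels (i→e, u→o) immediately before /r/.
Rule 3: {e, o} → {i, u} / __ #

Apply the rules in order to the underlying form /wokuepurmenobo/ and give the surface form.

Rule 1 (intervocalic voicing): /k/ is a voiceless stop between vowels /o/ and /u/, so it voices to [g]. /p/ is a voiceless stop between vowels /e/ and /u/, so it voices to [b]. /wokuepurmenobo/ → wogueburmenobo.
Rule 2 (pre-rhotic lowering): /u/ is a high vowel immediately before /r/, so it lowers to [o]. /wogueburmenobo/ → woguebormenobo.
Rule 3 (final vowel raising): /o/ is a mid vowel in word-final position, so it raises to [u]. /woguebormenobo/ → woguebormenobu.

woguebormenobu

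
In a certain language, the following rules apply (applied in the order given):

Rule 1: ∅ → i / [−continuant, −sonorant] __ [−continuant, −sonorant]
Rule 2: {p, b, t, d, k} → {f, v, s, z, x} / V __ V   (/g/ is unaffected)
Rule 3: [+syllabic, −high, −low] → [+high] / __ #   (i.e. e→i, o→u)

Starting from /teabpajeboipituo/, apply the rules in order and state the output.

teavifajevoifisuu

Rule 1 (stop-cluster i-epenthesis): /b/ and /p/ form a stop–stop cluster, so [i] is inserted between them. /teabpajeboipituo/ → teabipajeboipituo.
Rule 2 (intervocalic spirantization): /b/ is a stop between vowels /a/ and /i/, so it spirantizes to the fricative [v]. /p/ is a stop between vowels /i/ and /a/, so it spirantizes to the fricative [f]. /b/ is a stop between vowels /e/ and /o/, so it spirantizes to the fricative [v]. /p/ is a stop between vowels /i/ and /i/, so it spirantizes to the fricative [f]. /t/ is a stop between vowels /i/ and /u/, so it spirantizes to the fricative [s]. /teabipajeboipituo/ → teavifajevoifisuo.
Rule 3 (final vowel raising): /o/ is a mid vowel in word-final position, so it raises to [u]. /teavifajevoifisuo/ → teavifajevoifisuu.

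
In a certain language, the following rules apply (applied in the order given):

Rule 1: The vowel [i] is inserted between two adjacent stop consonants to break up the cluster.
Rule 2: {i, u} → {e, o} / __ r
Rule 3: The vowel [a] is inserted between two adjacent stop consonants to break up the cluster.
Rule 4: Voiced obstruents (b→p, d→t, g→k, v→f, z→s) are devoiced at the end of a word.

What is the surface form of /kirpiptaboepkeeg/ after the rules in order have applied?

kerpipitaboepikeek

Rule 1 (stop-cluster i-epenthesis): /p/ and /t/ form a stop–stop cluster, so [i] is inserted between them. /p/ and /k/ form a stop–stop cluster, so [i] is inserted between them. /kirpiptaboepkeeg/ → kirpipitaboepikeeg.
Rule 2 (pre-rhotic lowering): /i/ is a high vowel immediately before /r/, so it lowers to [e]. /kirpipitaboepikeeg/ → kerpipitaboepikeeg.
Rule 3 (stop-cluster a-epenthesis): no segment meets the environment; /kerpipitaboepikeeg/ is unchanged.
Rule 4 (final devoicing): /g/ is a voiced obstruent in word-final position, so it devoices to [k]. /kerpipitaboepikeeg/ → kerpipitaboepikeek.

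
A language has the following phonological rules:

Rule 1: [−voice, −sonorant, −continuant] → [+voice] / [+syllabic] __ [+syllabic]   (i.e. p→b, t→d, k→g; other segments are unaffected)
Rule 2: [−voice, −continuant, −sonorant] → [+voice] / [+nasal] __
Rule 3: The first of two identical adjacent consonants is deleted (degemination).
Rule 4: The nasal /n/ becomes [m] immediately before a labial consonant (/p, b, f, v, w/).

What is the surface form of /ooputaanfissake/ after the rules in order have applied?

oobudaamfisage

Rule 1 (intervocalic voicing): /p/ is a voiceless stop between vowels /o/ and /u/, so it voices to [b]. /t/ is a voiceless stop between vowels /u/ and /a/, so it voices to [d]. /k/ is a voiceless stop between vowels /a/ and /e/, so it voices to [g]. /ooputaanfissake/ → oobudaanfissage.
Rule 2 (post-nasal voicing): no segment meets the environment; /oobudaanfissage/ is unchanged.
Rule 3 (degemination): /ss/ is a geminate; the first /s/ deletes. /oobudaanfissage/ → oobudaanfisage.
Rule 4 (nasal place assimilation): /n/ precedes the labial consonant /f/, so it assimilates in place to [m]. /oobudaanfisage/ → oobudaamfisage.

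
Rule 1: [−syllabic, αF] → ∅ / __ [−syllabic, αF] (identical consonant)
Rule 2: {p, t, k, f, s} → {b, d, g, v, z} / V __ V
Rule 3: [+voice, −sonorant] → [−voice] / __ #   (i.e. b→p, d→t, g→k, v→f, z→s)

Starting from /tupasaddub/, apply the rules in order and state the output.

tubazadup

Rule 1 (degemination): /dd/ is a geminate; the first /d/ deletes. /tupasaddub/ → tupasadub.
Rule 2 (intervocalic voicing): /p/ is a voiceless obstruent between vowels /u/ and /a/, so it voices to [b]. /s/ is a voiceless obstruent between vowels /a/ and /a/, so it voices to [z]. /tupasadub/ → tubazadub.
Rule 3 (final devoicing): /b/ is a voiced obstruent in word-final position, so it devoices to [p]. /tubazadub/ → tubazadup.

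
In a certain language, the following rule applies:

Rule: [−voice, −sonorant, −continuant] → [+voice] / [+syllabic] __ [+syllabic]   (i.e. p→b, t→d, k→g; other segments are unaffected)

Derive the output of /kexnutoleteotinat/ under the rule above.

kexnudoledeodinat

Scanning /kexnutoleteotinat/: /k/ at position 1 is not in the conditioning environment; /t/ is a voiceless stop between vowels /u/ and /o/, so it voices to [d]; /t/ is a voiceless stop between vowels /e/ and /e/, so it voices to [d]; /t/ is a voiceless stop between vowels /o/ and /i/, so it voices to [d]; /t/ at position 17 is not in the conditioning environment.
Result: [kexnudoledeodinat].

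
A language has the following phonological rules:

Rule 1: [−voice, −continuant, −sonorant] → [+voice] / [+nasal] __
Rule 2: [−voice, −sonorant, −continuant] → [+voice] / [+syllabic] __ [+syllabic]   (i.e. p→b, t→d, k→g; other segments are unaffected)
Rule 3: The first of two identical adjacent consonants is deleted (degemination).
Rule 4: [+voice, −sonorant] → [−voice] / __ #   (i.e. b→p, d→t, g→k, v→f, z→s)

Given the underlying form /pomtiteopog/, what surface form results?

Rule 1 (post-nasal voicing): /t/ is a voiceless stop immediately after the nasal /m/, so it voices to [d]. /pomtiteopog/ → pomditeopog.
Rule 2 (intervocalic voicing): /t/ is a voiceless stop between vowels /i/ and /e/, so it voices to [d]. /p/ is a voiceless stop between vowels /o/ and /o/, so it voices to [b]. /pomditeopog/ → pomdideobog.
Rule 3 (degemination): no segment meets the environment; /pomdideobog/ is unchanged.
Rule 4 (final devoicing): /g/ is a voiced obstruent in word-final position, so it devoices to [k]. /pomdideobog/ → pomdideobok.

pomdideobok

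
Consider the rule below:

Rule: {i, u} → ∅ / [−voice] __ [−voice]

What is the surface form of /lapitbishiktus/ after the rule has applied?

laptbishkts

/i/ is a high vowel flanked by voiceless consonants /p/ and /t/, so it deletes.
/i/ is a high vowel flanked by voiceless consonants /h/ and /k/, so it deletes.
/u/ is a high vowel flanked by voiceless consonants /t/ and /s/, so it deletes.
The other instance of /i/ does not occur in the required environment and remains unchanged.
Surface form: [laptbishkts].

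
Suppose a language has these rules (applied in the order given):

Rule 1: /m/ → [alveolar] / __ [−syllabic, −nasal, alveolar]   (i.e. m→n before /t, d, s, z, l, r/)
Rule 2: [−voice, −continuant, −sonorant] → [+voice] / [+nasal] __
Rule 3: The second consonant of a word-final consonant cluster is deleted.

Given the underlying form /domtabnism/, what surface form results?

Rule 1 (nasal place assimilation): /m/ precedes the alveolar consonant /t/, so it assimilates in place to [n]. /domtabnism/ → dontabnism.
Rule 2 (post-nasal voicing): /t/ is a voiceless stop immediately after the nasal /n/, so it voices to [d]. /dontabnism/ → dondabnism.
Rule 3 (final cluster simplification): /m/ is the second consonant of a word-final cluster /sm/, so it deletes. /dondabnism/ → dondabnis.

dondabnis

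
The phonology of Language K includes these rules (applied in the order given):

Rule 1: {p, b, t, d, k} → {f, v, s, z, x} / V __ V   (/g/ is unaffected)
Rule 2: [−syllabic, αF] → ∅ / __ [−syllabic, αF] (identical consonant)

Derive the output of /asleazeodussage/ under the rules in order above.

Rule 1 (intervocalic spirantization): /d/ is a stop between vowels /o/ and /u/, so it spirantizes to the fricative [z]. /asleazeodussage/ → asleazeozussage.
Rule 2 (degemination): /ss/ is a geminate; the first /s/ deletes. /asleazeozussage/ → asleazeozusage.

asleazeozusage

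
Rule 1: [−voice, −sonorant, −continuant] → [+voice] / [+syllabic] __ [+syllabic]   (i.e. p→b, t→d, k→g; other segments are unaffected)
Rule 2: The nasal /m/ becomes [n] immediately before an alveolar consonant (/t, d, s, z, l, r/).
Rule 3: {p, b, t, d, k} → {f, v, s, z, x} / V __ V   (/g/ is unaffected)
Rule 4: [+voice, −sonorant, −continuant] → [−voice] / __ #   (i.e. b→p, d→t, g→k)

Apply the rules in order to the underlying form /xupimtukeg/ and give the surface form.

Rule 1 (intervocalic voicing): /p/ is a voiceless stop between vowels /u/ and /i/, so it voices to [b]. /k/ is a voiceless stop between vowels /u/ and /e/, so it voices to [g]. /xupimtukeg/ → xubimtugeg.
Rule 2 (nasal place assimilation): /m/ precedes the alveolar consonant /t/, so it assimilates in place to [n]. /xubimtugeg/ → xubintugeg.
Rule 3 (intervocalic spirantization): /b/ is a stop between vowels /u/ and /i/, so it spirantizes to the fricative [v]. /xubintugeg/ → xuvintugeg.
Rule 4 (final devoicing): /g/ is a voiced stop in word-final position, so it devoices to [k]. /xuvintugeg/ → xuvintugek.

xuvintugek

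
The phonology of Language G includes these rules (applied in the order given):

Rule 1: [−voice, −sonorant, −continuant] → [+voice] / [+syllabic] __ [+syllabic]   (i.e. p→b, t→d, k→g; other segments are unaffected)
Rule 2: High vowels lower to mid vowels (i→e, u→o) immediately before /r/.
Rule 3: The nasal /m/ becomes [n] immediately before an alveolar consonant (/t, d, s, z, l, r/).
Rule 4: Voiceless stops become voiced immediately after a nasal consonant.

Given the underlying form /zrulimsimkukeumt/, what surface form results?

zrulinsimgugeund

Rule 1 (intervocalic voicing): /k/ is a voiceless stop between vowels /u/ and /e/, so it voices to [g]. /zrulimsimkukeumt/ → zrulimsimkugeumt.
Rule 2 (pre-rhotic lowering): no segment meets the environment; /zrulimsimkugeumt/ is unchanged.
Rule 3 (nasal place assimilation): /m/ precedes the alveolar consonant /s/, so it assimilates in place to [n]. /m/ precedes the alveolar consonant /t/, so it assimilates in place to [n]. /zrulimsimkugeumt/ → zrulinsimkugeunt.
Rule 4 (post-nasal voicing): /k/ is a voiceless stop immediately after the nasal /m/, so it voices to [g]. /t/ is a voiceless stop immediately after the nasal /n/, so it voices to [d]. /zrulinsimkugeunt/ → zrulinsimgugeund.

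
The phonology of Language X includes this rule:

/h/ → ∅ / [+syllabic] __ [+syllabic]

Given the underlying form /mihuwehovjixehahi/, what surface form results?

miuweovjixeai

/h/ occurs between vowels /i/ and /u/, so it deletes.
/h/ occurs between vowels /e/ and /o/, so it deletes.
/h/ occurs between vowels /e/ and /a/, so it deletes.
/h/ occurs between vowels /a/ and /i/, so it deletes.
Surface form: [miuweovjixeai].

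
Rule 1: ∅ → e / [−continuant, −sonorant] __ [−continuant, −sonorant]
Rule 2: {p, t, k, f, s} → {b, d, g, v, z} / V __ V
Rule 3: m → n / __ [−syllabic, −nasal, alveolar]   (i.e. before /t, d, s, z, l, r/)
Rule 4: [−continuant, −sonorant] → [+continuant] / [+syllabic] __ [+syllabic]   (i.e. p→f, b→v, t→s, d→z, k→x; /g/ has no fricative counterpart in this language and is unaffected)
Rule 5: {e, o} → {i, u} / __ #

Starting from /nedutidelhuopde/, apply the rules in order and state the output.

nezuzizelhuovezi

Rule 1 (stop-cluster e-epenthesis): /p/ and /d/ form a stop–stop cluster, so [e] is inserted between them. /nedutidelhuopde/ → nedutidelhuopede.
Rule 2 (intervocalic voicing): /t/ is a voiceless obstruent between vowels /u/ and /i/, so it voices to [d]. /p/ is a voiceless obstruent between vowels /o/ and /e/, so it voices to [b]. /nedutidelhuopede/ → nedudidelhuobede.
Rule 3 (nasal place assimilation): no segment meets the environment; /nedudidelhuobede/ is unchanged.
Rule 4 (intervocalic spirantization): /d/ is a stop between vowels /e/ and /u/, so it spirantizes to the fricative [z]. /d/ is a stop between vowels /u/ and /i/, so it spirantizes to the fricative [z]. /d/ is a stop between vowels /i/ and /e/, so it spirantizes to the fricative [z]. /b/ is a stop between vowels /o/ and /e/, so it spirantizes to the fricative [v]. /d/ is a stop between vowels /e/ and /e/, so it spirantizes to the fricative [z]. /nedudidelhuobede/ → nezuzizelhuoveze.
Rule 5 (final vowel raising): /e/ is a mid vowel in word-final position, so it raises to [i]. /nezuzizelhuoveze/ → nezuzizelhuovezi.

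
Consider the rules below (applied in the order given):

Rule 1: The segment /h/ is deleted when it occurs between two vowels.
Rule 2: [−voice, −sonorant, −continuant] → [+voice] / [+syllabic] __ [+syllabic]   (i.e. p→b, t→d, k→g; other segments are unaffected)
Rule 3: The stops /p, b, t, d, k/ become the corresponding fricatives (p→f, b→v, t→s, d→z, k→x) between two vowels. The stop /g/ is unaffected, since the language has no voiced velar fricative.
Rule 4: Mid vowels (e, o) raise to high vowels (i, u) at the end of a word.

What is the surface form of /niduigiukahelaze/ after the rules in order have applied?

nizuigiugaelazi

Rule 1 (intervocalic h-deletion): /h/ occurs between vowels /a/ and /e/, so it deletes. /niduigiukahelaze/ → niduigiukaelaze.
Rule 2 (intervocalic voicing): /k/ is a voiceless stop between vowels /u/ and /a/, so it voices to [g]. /niduigiukaelaze/ → niduigiugaelaze.
Rule 3 (intervocalic spirantization): /d/ is a stop between vowels /i/ and /u/, so it spirantizes to the fricative [z]. /niduigiugaelaze/ → nizuigiugaelaze.
Rule 4 (final vowel raising): /e/ is a mid vowel in word-final position, so it raises to [i]. /nizuigiugaelaze/ → nizuigiugaelazi.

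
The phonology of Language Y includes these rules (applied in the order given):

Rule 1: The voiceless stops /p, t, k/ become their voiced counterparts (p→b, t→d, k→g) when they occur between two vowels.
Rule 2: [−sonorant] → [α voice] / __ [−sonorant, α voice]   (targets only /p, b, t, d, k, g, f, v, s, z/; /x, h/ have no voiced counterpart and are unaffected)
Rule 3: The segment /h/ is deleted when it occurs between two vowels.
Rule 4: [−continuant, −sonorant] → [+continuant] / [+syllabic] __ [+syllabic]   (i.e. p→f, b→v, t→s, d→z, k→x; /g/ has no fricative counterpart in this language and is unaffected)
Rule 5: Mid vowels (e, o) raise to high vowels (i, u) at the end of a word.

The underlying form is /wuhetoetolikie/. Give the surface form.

Rule 1 (intervocalic voicing): /t/ is a voiceless stop between vowels /e/ and /o/, so it voices to [d]. /t/ is a voiceless stop between vowels /e/ and /o/, so it voices to [d]. /k/ is a voiceless stop between vowels /i/ and /i/, so it voices to [g]. /wuhetoetolikie/ → wuhedoedoligie.
Rule 2 (regressive voicing assimilation): no segment meets the environment; /wuhedoedoligie/ is unchanged.
Rule 3 (intervocalic h-deletion): /h/ occurs between vowels /u/ and /e/, so it deletes. /wuhedoedoligie/ → wuedoedoligie.
Rule 4 (intervocalic spirantization): /d/ is a stop between vowels /e/ and /o/, so it spirantizes to the fricative [z]. /d/ is a stop between vowels /e/ and /o/, so it spirantizes to the fricative [z]. /wuedoedoligie/ → wuezoezoligie.
Rule 5 (final vowel raising): /e/ is a mid vowel in word-final position, so it raises to [i]. /wuezoezoligie/ → wuezoezoligii.

wuezoezoligii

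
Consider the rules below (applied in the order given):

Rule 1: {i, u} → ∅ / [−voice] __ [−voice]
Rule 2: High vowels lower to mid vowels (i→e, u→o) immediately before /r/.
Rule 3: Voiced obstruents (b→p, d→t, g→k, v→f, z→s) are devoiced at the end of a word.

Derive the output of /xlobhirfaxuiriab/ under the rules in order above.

Rule 1 (high vowel syncope): no segment meets the environment; /xlobhirfaxuiriab/ is unchanged.
Rule 2 (pre-rhotic lowering): /i/ is a high vowel immediately before /r/, so it lowers to [e]. /i/ is a high vowel immediately before /r/, so it lowers to [e]. /xlobhirfaxuiriab/ → xlobherfaxueriab.
Rule 3 (final devoicing): /b/ is a voiced obstruent in word-final position, so it devoices to [p]. /xlobherfaxueriab/ → xlobherfaxueriap.

xlobherfaxueriap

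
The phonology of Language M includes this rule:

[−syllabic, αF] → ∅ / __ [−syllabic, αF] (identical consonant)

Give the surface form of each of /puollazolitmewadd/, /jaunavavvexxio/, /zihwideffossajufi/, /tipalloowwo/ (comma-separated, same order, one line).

puolazolitmewad, jaunavavexio, zihwidefosajufi, tipaloowo

/puollazolitmewadd/: /ll/ is a geminate; the first /l/ deletes. /dd/ is a geminate; the first /d/ deletes. → [puolazolitmewad].
/jaunavavvexxio/: /vv/ is a geminate; the first /v/ deletes. /xx/ is a geminate; the first /x/ deletes. → [jaunavavexio].
/zihwideffossajufi/: /ff/ is a geminate; the first /f/ deletes. /ss/ is a geminate; the first /s/ deletes. → [zihwidefosajufi].
/tipalloowwo/: /ll/ is a geminate; the first /l/ deletes. /ww/ is a geminate; the first /w/ deletes. → [tipaloowo].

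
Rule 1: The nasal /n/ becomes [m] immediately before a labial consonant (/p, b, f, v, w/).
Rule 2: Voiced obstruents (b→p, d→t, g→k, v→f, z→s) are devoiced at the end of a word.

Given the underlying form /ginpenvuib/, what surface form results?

Rule 1 (nasal place assimilation): /n/ precedes the labial consonant /p/, so it assimilates in place to [m]. /n/ precedes the labial consonant /v/, so it assimilates in place to [m]. /ginpenvuib/ → gimpemvuib.
Rule 2 (final devoicing): /b/ is a voiced obstruent in word-final position, so it devoices to [p]. /gimpemvuib/ → gimpemvuip.

gimpemvuip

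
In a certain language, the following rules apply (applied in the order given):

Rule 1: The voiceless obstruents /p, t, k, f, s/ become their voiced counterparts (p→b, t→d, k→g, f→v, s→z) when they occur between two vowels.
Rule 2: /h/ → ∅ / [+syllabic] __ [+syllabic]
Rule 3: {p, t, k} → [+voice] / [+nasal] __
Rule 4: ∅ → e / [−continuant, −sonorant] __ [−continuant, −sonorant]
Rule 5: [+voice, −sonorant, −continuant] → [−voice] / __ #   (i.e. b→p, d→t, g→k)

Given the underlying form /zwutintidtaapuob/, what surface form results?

Rule 1 (intervocalic voicing): /t/ is a voiceless obstruent between vowels /u/ and /i/, so it voices to [d]. /p/ is a voiceless obstruent between vowels /a/ and /u/, so it voices to [b]. /zwutintidtaapuob/ → zwudintidtaabuob.
Rule 2 (intervocalic h-deletion): no segment meets the environment; /zwudintidtaabuob/ is unchanged.
Rule 3 (post-nasal voicing): /t/ is a voiceless stop immediately after the nasal /n/, so it voices to [d]. /zwudintidtaabuob/ → zwudindidtaabuob.
Rule 4 (stop-cluster e-epenthesis): /d/ and /t/ form a stop–stop cluster, so [e] is inserted between them. /zwudindidtaabuob/ → zwudindidetaabuob.
Rule 5 (final devoicing): /b/ is a voiced stop in word-final position, so it devoices to [p]. /zwudindidetaabuob/ → zwudindidetaabuop.

zwudindidetaabuop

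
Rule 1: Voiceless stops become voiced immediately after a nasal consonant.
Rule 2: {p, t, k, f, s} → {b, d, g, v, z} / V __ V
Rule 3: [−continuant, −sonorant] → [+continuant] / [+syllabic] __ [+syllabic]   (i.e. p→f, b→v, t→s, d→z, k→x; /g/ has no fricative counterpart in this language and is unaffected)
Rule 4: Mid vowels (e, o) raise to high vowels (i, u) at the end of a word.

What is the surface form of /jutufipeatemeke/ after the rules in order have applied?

Rule 1 (post-nasal voicing): no segment meets the environment; /jutufipeatemeke/ is unchanged.
Rule 2 (intervocalic voicing): /t/ is a voiceless obstruent between vowels /u/ and /u/, so it voices to [d]. /f/ is a voiceless obstruent between vowels /u/ and /i/, so it voices to [v]. /p/ is a voiceless obstruent between vowels /i/ and /e/, so it voices to [b]. /t/ is a voiceless obstruent between vowels /a/ and /e/, so it voices to [d]. /k/ is a voiceless obstruent between vowels /e/ and /e/, so it voices to [g]. /jutufipeatemeke/ → juduvibeademege.
Rule 3 (intervocalic spirantization): /d/ is a stop between vowels /u/ and /u/, so it spirantizes to the fricative [z]. /b/ is a stop between vowels /i/ and /e/, so it spirantizes to the fricative [v]. /d/ is a stop between vowels /a/ and /e/, so it spirantizes to the fricative [z]. /juduvibeademege/ → juzuviveazemege.
Rule 4 (final vowel raising): /e/ is a mid vowel in word-final position, so it raises to [i]. /juzuviveazemege/ → juzuviveazemegi.

juzuviveazemegi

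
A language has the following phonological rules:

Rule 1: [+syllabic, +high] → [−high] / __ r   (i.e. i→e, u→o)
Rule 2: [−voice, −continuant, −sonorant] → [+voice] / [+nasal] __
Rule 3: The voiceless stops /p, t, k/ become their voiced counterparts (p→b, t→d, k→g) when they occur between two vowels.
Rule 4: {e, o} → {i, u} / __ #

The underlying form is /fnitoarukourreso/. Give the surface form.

fnidoarugoorresu

Rule 1 (pre-rhotic lowering): /u/ is a high vowel immediately before /r/, so it lowers to [o]. /fnitoarukourreso/ → fnitoarukoorreso.
Rule 2 (post-nasal voicing): no segment meets the environment; /fnitoarukoorreso/ is unchanged.
Rule 3 (intervocalic voicing): /t/ is a voiceless stop between vowels /i/ and /o/, so it voices to [d]. /k/ is a voiceless stop between vowels /u/ and /o/, so it voices to [g]. /fnitoarukoorreso/ → fnidoarugoorreso.
Rule 4 (final vowel raising): /o/ is a mid vowel in word-final position, so it raises to [u]. /fnidoarugoorreso/ → fnidoarugoorresu.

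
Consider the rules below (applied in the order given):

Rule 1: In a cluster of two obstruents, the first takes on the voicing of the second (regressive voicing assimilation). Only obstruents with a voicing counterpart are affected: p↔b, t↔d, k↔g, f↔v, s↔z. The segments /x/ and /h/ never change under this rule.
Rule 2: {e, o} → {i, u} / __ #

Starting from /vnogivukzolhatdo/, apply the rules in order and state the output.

Rule 1 (regressive voicing assimilation): /k/ precedes the voiced obstruent /z/, so it voices to [g] by assimilation. /t/ precedes the voiced obstruent /d/, so it voices to [d] by assimilation. /vnogivukzolhatdo/ → vnogivugzolhaddo.
Rule 2 (final vowel raising): /o/ is a mid vowel in word-final position, so it raises to [u]. /vnogivugzolhaddo/ → vnogivugzolhaddu.

vnogivugzolhaddu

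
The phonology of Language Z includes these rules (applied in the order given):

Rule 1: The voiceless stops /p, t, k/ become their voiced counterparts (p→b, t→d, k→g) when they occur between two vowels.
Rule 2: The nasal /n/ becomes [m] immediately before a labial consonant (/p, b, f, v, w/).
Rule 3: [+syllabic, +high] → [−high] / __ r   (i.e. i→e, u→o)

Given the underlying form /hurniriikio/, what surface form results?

horneriigio

Rule 1 (intervocalic voicing): /k/ is a voiceless stop between vowels /i/ and /i/, so it voices to [g]. /hurniriikio/ → hurniriigio.
Rule 2 (nasal place assimilation): no segment meets the environment; /hurniriigio/ is unchanged.
Rule 3 (pre-rhotic lowering): /u/ is a high vowel immediately before /r/, so it lowers to [o]. /i/ is a high vowel immediately before /r/, so it lowers to [e]. /hurniriigio/ → horneriigio.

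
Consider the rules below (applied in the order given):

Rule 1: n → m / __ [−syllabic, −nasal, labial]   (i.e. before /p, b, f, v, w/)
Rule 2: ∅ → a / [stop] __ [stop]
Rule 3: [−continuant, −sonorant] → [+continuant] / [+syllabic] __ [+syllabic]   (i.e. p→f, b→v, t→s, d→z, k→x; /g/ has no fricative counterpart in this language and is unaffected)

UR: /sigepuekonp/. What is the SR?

Rule 1 (nasal place assimilation): /n/ precedes the labial consonant /p/, so it assimilates in place to [m]. /sigepuekonp/ → sigepuekomp.
Rule 2 (stop-cluster a-epenthesis): no segment meets the environment; /sigepuekomp/ is unchanged.
Rule 3 (intervocalic spirantization): /p/ is a stop between vowels /e/ and /u/, so it spirantizes to the fricative [f]. /k/ is a stop between vowels /e/ and /o/, so it spirantizes to the fricative [x]. /sigepuekomp/ → sigefuexomp.

sigefuexomp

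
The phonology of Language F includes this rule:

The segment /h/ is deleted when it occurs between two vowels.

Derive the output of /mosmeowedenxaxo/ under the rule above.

mosmeowedenxaxo

No segment of /mosmeowedenxaxo/ meets the structural description of the rule, so the form surfaces unchanged.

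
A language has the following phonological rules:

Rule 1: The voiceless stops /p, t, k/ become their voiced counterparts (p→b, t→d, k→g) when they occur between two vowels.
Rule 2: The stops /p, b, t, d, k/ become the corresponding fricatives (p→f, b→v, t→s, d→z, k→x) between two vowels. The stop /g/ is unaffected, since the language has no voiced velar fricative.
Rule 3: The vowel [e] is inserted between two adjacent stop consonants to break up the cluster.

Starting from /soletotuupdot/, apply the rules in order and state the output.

Rule 1 (intervocalic voicing): /t/ is a voiceless stop between vowels /e/ and /o/, so it voices to [d]. /t/ is a voiceless stop between vowels /o/ and /u/, so it voices to [d]. /soletotuupdot/ → soledoduupdot.
Rule 2 (intervocalic spirantization): /d/ is a stop between vowels /e/ and /o/, so it spirantizes to the fricative [z]. /d/ is a stop between vowels /o/ and /u/, so it spirantizes to the fricative [z]. /soledoduupdot/ → solezozuupdot.
Rule 3 (stop-cluster e-epenthesis): /p/ and /d/ form a stop–stop cluster, so [e] is inserted between them. /solezozuupdot/ → solezozuupedot.

solezozuupedot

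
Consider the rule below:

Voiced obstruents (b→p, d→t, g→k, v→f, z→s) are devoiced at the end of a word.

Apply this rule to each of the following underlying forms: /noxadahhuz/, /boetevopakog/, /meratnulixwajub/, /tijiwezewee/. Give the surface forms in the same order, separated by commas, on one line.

noxadahhus, boetevopakok, meratnulixwajup, tijiwezewee

/noxadahhuz/: /z/ is a voiced obstruent in word-final position, so it devoices to [s]. → [noxadahhus].
/boetevopakog/: /g/ is a voiced obstruent in word-final position, so it devoices to [k]. → [boetevopakok].
/meratnulixwajub/: /b/ is a voiced obstruent in word-final position, so it devoices to [p]. → [meratnulixwajup].
/tijiwezewee/: the rule's environment is not met; surfaces unchanged as [tijiwezewee].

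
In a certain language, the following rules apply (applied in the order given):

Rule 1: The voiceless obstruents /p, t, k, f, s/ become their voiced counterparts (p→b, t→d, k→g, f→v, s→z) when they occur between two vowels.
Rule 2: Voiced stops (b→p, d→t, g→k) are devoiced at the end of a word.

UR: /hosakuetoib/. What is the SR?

hozaguedoip

Rule 1 (intervocalic voicing): /s/ is a voiceless obstruent between vowels /o/ and /a/, so it voices to [z]. /k/ is a voiceless obstruent between vowels /a/ and /u/, so it voices to [g]. /t/ is a voiceless obstruent between vowels /e/ and /o/, so it voices to [d]. /hosakuetoib/ → hozaguedoib.
Rule 2 (final devoicing): /b/ is a voiced stop in word-final position, so it devoices to [p]. /hozaguedoib/ → hozaguedoip.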